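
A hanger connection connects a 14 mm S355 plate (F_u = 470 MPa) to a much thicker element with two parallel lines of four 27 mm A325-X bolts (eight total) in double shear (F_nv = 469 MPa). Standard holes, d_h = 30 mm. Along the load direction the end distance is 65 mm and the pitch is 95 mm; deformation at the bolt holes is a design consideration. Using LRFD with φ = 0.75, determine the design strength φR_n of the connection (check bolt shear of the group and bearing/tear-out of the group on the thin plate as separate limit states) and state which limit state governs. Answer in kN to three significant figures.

Bolt shear: A_b = π·27²/4 = 572.6 mm²; R_n = 469 × 572.6 × 8 × 2 / 1000 = 4296 kN → 0.75 × 4296 = 3220 kN.
Bearing (1.2 l_c t F_u ≤ 2.4 d t F_u): upper limit = 2.4·27·14·470 / 1000 = 426.4 kN.
  Edge l_c = 65 − 30/2 = 50 → r_n = 394.8 kN; interior l_c = 95 − 30 = 65 → r_n = 426.4 kN.
  R_n,bearing = 2·394.8 + 6·426.4 = 3348 kN → 0.75 × 3348 = 2510 kN.
Bearing governs: 2510 kN.

2510 kN (bearing governs)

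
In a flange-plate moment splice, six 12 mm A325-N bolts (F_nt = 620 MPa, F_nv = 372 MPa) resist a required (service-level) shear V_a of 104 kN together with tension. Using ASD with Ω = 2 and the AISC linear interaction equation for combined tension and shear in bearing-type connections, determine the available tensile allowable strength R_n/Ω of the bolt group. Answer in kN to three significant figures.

100 kN

A_b = π·12²/4 = 113.1 mm²; f_rv = 104 × 1000 / (6 × 113.1) = 153.3 MPa.
F'_nt = 1.3 F_nt − (Ω F_nt / F_nv) f_rv = 1.3·620 − (2·620/372)·153.3 = 295.1 MPa, capped at F_nt → F'_nt = 295.1 MPa.
R_n = F'_nt · A_b · n = 295.1 × 113.1 × 6 / 1000 = 200.3 kN.
Allowable strength R_n/Ω = 200.3 / 2 = 100 kN.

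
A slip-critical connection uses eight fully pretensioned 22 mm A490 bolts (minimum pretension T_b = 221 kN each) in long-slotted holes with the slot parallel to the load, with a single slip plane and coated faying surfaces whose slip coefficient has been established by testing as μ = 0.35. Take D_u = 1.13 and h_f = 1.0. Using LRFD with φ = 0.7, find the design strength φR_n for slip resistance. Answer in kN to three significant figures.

R_n = μ · D_u · h_f · T_b · n_s · n_b = 0.35 × 1.13 × 1.0 × 221 × 1 × 8 = 699.2 kN.
Design strength φR_n = 0.7 × 699.2 = 489 kN.

489 kN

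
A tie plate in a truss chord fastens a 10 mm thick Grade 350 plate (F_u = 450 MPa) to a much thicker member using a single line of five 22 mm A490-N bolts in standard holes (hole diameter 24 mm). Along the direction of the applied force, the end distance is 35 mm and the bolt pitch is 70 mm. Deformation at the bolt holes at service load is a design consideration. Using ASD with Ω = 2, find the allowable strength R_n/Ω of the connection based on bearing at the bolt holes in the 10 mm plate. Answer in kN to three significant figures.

537 kN

Per bolt r_n = 1.2 l_c t F_u ≤ 2.4 d t F_u; upper limit = 2.4 × 22 × 10 × 450 / 1000 = 237.6 kN.
Edge bolt: l_c = 35 − 24/2 = 23 mm → 1.2 × 23 × 10 × 450 / 1000 = 124.2 → r_n = 124.2 kN.
Interior bolts: l_c = 70 − 24 = 46 mm → 1.2 × 46 × 10 × 450 / 1000 = 248.4 → r_n = 237.6 kN.
R_n = 1 × 124.2 + 4 × 237.6 = 1075 kN.
Allowable strength R_n/Ω = 1075 / 2 = 537 kN.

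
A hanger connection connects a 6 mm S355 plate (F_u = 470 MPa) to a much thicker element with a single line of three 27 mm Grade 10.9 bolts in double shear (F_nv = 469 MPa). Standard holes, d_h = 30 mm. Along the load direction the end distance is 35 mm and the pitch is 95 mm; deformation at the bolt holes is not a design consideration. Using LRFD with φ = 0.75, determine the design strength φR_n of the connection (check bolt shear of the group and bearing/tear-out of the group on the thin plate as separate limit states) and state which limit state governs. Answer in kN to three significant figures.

406 kN (bearing governs)

Bolt shear: A_b = π·27²/4 = 572.6 mm²; R_n = 469 × 572.6 × 3 × 2 / 1000 = 1611 kN → 0.75 × 1611 = 1210 kN.
Bearing (1.5 l_c t F_u ≤ 3.0 d t F_u): upper limit = 3.0·27·6·470 / 1000 = 228.4 kN.
  Edge l_c = 35 − 30/2 = 20 → r_n = 84.6 kN; interior l_c = 95 − 30 = 65 → r_n = 228.4 kN.
  R_n,bearing = 1·84.6 + 2·228.4 = 541.4 kN → 0.75 × 541.4 = 406 kN.
Bearing governs: 406 kN.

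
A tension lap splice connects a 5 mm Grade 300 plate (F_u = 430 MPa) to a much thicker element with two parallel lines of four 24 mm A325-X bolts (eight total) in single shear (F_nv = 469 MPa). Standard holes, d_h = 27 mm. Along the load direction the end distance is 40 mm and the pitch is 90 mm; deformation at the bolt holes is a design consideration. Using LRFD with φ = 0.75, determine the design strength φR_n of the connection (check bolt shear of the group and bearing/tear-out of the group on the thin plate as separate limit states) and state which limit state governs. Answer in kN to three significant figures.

Bolt shear: A_b = π·24²/4 = 452.4 mm²; R_n = 469 × 452.4 × 8 × 1 / 1000 = 1697 kN → 0.75 × 1697 = 1270 kN.
Bearing (1.2 l_c t F_u ≤ 2.4 d t F_u): upper limit = 2.4·24·5·430 / 1000 = 123.8 kN.
  Edge l_c = 40 − 27/2 = 26.5 → r_n = 68.37 kN; interior l_c = 90 − 27 = 63 → r_n = 123.8 kN.
  R_n,bearing = 2·68.37 + 6·123.8 = 879.8 kN → 0.75 × 879.8 = 660 kN.
Bearing governs: 660 kN.

660 kN (bearing governs)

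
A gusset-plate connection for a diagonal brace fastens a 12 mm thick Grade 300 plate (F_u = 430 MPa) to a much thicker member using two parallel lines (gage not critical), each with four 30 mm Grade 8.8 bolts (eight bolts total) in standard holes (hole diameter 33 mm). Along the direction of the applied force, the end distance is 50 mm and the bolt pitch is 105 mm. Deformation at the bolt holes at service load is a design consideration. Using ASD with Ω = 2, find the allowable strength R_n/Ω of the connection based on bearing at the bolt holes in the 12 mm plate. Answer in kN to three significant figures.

Per bolt r_n = 1.2 l_c t F_u ≤ 2.4 d t F_u; upper limit = 2.4 × 30 × 12 × 430 / 1000 = 371.5 kN.
Edge bolt: l_c = 50 − 33/2 = 33.5 mm → 1.2 × 33.5 × 12 × 430 / 1000 = 207.4 → r_n = 207.4 kN.
Interior bolts: l_c = 105 − 33 = 72 mm → 1.2 × 72 × 12 × 430 / 1000 = 445.8 → r_n = 371.5 kN.
R_n = 2 × 207.4 + 6 × 371.5 = 2644 kN.
Allowable strength R_n/Ω = 2644 / 2 = 1320 kN.

1320 kN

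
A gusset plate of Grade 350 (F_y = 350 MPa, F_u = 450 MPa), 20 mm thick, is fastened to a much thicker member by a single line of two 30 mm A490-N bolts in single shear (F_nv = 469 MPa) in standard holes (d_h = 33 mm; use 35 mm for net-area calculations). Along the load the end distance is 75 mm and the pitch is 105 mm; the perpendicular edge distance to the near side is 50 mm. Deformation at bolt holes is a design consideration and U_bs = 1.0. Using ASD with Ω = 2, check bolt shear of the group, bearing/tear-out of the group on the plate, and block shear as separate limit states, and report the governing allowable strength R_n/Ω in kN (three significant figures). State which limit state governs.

Bolt shear: A_b = π·30²/4 = 706.9 mm²; R_n = 469 × 706.9 × 2 × 1 / 1000 = 663 kN → 663 / 2 = 332 kN.
Bearing: edge l_c = 58.5, r_n = 631.8 kN; interior l_c = 72, r_n = 648 kN; R_n = 631.8 + 1·648 = 1280 kN → 640 kN.
Block shear: A_gv = 3600, A_nv = 2550, A_nt = 650 mm²; R_n = min(0.6F_uA_nv, 0.6F_yA_gv) + U_bs·F_u·A_nt = 981 kN → 490 kN.
Bolt shear governs: 332 kN.

332 kN (bolt shear governs)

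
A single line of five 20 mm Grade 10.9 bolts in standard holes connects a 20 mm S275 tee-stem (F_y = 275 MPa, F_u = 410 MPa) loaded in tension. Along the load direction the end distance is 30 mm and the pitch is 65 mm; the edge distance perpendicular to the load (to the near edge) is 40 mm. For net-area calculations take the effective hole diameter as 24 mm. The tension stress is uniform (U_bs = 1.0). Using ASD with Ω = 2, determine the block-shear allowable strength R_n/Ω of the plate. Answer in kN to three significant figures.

563 kN

Shear plane L_v = 30 + 4·65 = 290 mm; A_gv = 290 × 20 = 5800 mm².
A_nv = (290 − 4.5·24) × 20 = 3640 mm².
A_nt = (40 − 0.5·24) × 20 = 560 mm².
0.6 F_u A_nv = 895.4 kN; 0.6 F_y A_gv = 957 kN → shear rupture governs the shear term.
R_n = 895.4 + 1.0 × 410 × 560 / 1000 = 1125 kN.
Allowable strength R_n/Ω = 1125 / 2 = 563 kN.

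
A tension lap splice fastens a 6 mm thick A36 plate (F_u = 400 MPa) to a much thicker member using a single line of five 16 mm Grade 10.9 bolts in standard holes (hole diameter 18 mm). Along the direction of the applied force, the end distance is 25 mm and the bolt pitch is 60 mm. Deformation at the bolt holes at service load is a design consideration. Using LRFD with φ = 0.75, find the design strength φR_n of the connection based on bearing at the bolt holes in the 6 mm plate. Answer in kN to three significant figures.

311 kN

Per bolt r_n = 1.2 l_c t F_u ≤ 2.4 d t F_u; upper limit = 2.4 × 16 × 6 × 400 / 1000 = 92.16 kN.
Edge bolt: l_c = 25 − 18/2 = 16 mm → 1.2 × 16 × 6 × 400 / 1000 = 46.08 → r_n = 46.08 kN.
Interior bolts: l_c = 60 − 18 = 42 mm → 1.2 × 42 × 6 × 400 / 1000 = 121 → r_n = 92.16 kN.
R_n = 1 × 46.08 + 4 × 92.16 = 414.7 kN.
Design strength φR_n = 0.75 × 414.7 = 311 kN.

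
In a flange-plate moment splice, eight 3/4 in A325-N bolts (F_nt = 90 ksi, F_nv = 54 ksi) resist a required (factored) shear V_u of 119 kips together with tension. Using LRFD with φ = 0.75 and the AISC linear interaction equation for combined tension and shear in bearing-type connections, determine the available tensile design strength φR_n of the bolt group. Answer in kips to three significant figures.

A_b = π·0.75²/4 = 0.4418 in²; f_rv = 119 / (8 × 0.4418) = 33.67 ksi.
F'_nt = 1.3 F_nt − (F_nt / φF_nv) f_rv = 1.3·90 − (90/(0.75·54))·33.67 = 42.18 ksi, capped at F_nt → F'_nt = 42.18 ksi.
R_n = F'_nt · A_b · n = 42.18 × 0.4418 × 8 = 149.1 kips.
Design strength φR_n = 0.75 × 149.1 = 112 kips.

112 kips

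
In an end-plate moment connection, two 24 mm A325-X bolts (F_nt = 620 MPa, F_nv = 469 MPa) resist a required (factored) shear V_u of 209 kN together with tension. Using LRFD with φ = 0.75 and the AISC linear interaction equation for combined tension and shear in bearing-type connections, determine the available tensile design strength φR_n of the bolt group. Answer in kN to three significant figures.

A_b = π·24²/4 = 452.4 mm²; f_rv = 209 × 1000 / (2 × 452.4) = 231 MPa.
F'_nt = 1.3 F_nt − (F_nt / φF_nv) f_rv = 1.3·620 − (620/(0.75·469))·231 = 398.8 MPa, capped at F_nt → F'_nt = 398.8 MPa.
R_n = F'_nt · A_b · n = 398.8 × 452.4 × 2 / 1000 = 360.9 kN.
Design strength φR_n = 0.75 × 360.9 = 271 kN.

271 kN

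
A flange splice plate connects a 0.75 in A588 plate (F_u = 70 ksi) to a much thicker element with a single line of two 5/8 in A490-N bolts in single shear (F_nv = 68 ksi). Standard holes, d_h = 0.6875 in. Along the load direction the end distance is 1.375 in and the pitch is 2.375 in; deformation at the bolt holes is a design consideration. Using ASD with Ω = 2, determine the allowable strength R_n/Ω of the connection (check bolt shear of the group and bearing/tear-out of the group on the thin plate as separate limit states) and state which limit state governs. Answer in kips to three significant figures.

Bolt shear: A_b = π·0.625²/4 = 0.3068 in²; R_n = 68 × 0.3068 × 2 × 1 = 41.72 kips → 41.72 / 2 = 20.9 kips.
Bearing (1.2 l_c t F_u ≤ 2.4 d t F_u): upper limit = 2.4·0.625·0.75·70 = 78.75 kips.
  Edge l_c = 1.375 − 0.6875/2 = 1.031 → r_n = 64.97 kips; interior l_c = 2.375 − 0.6875 = 1.688 → r_n = 78.75 kips.
  R_n,bearing = 1·64.97 + 1·78.75 = 143.7 kips → 143.7 / 2 = 71.9 kips.
Bolt shear governs: 20.9 kips.

20.9 kips (bolt shear governs)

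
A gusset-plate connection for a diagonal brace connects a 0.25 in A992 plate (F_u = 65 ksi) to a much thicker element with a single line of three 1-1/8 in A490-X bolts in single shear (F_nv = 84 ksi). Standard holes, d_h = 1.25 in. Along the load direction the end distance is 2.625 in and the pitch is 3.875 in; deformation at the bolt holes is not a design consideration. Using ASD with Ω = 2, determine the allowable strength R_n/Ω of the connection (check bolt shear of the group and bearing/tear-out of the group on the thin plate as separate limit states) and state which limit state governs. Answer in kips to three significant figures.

Bolt shear: A_b = π·1.125²/4 = 0.994 in²; R_n = 84 × 0.994 × 3 × 1 = 250.5 kips → 250.5 / 2 = 125 kips.
Bearing (1.5 l_c t F_u ≤ 3.0 d t F_u): upper limit = 3.0·1.125·0.25·65 = 54.84 kips.
  Edge l_c = 2.625 − 1.25/2 = 2 → r_n = 48.75 kips; interior l_c = 3.875 − 1.25 = 2.625 → r_n = 54.84 kips.
  R_n,bearing = 1·48.75 + 2·54.84 = 158.4 kips → 158.4 / 2 = 79.2 kips.
Bearing governs: 79.2 kips.

79.2 kips (bearing governs)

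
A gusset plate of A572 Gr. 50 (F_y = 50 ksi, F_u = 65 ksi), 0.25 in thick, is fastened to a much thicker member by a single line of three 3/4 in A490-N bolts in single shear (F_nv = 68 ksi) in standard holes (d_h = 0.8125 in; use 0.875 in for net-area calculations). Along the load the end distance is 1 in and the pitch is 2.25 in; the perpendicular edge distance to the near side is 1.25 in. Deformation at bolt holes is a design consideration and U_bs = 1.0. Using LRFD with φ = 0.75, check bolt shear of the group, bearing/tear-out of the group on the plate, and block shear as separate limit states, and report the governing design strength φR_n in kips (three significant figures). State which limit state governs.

Bolt shear: A_b = π·0.75²/4 = 0.4418 in²; R_n = 68 × 0.4418 × 3 × 1 = 90.12 kips → 0.75 × 90.12 = 67.6 kips.
Bearing: edge l_c = 0.5938, r_n = 11.58 kips; interior l_c = 1.438, r_n = 28.03 kips; R_n = 11.58 + 2·28.03 = 67.64 kips → 50.7 kips.
Block shear: A_gv = 1.375, A_nv = 0.8281, A_nt = 0.2031 in²; R_n = min(0.6F_uA_nv, 0.6F_yA_gv) + U_bs·F_u·A_nt = 45.5 kips → 34.1 kips.
Block shear governs: 34.1 kips.

34.1 kips (block shear governs)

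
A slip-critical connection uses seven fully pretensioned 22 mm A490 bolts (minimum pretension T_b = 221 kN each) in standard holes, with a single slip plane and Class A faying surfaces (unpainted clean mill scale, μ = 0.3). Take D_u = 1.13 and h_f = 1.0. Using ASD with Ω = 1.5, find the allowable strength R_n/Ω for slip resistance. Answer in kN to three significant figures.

350 kN

R_n = μ · D_u · h_f · T_b · n_s · n_b = 0.3 × 1.13 × 1.0 × 221 × 1 × 7 = 524.4 kN.
Allowable strength R_n/Ω = 524.4 / 1.5 = 350 kN.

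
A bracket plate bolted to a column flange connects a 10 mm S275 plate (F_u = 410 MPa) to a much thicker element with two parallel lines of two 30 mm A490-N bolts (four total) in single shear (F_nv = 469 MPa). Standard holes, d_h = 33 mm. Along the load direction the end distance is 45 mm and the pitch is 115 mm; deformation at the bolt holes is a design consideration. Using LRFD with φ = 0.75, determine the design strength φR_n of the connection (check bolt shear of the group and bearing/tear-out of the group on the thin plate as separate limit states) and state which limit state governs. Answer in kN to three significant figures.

653 kN (bearing governs)

Bolt shear: A_b = π·30²/4 = 706.9 mm²; R_n = 469 × 706.9 × 4 × 1 / 1000 = 1326 kN → 0.75 × 1326 = 995 kN.
Bearing (1.2 l_c t F_u ≤ 2.4 d t F_u): upper limit = 2.4·30·10·410 / 1000 = 295.2 kN.
  Edge l_c = 45 − 33/2 = 28.5 → r_n = 140.2 kN; interior l_c = 115 − 33 = 82 → r_n = 295.2 kN.
  R_n,bearing = 2·140.2 + 2·295.2 = 870.8 kN → 0.75 × 870.8 = 653 kN.
Bearing governs: 653 kN.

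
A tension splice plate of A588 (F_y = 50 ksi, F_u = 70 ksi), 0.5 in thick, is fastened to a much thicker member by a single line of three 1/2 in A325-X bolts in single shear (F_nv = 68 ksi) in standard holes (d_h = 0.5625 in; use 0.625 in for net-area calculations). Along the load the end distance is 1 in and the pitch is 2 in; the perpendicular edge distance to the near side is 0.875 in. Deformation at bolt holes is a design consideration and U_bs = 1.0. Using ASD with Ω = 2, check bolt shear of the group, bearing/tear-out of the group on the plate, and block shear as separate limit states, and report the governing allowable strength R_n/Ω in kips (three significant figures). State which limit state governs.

Bolt shear: A_b = π·0.5²/4 = 0.1963 in²; R_n = 68 × 0.1963 × 3 × 1 = 40.06 kips → 40.06 / 2 = 20 kips.
Bearing: edge l_c = 0.7188, r_n = 30.19 kips; interior l_c = 1.438, r_n = 42 kips; R_n = 30.19 + 2·42 = 114.2 kips → 57.1 kips.
Block shear: A_gv = 2.5, A_nv = 1.719, A_nt = 0.2812 in²; R_n = min(0.6F_uA_nv, 0.6F_yA_gv) + U_bs·F_u·A_nt = 91.88 kips → 45.9 kips.
Bolt shear governs: 20 kips.

20 kips (bolt shear governs)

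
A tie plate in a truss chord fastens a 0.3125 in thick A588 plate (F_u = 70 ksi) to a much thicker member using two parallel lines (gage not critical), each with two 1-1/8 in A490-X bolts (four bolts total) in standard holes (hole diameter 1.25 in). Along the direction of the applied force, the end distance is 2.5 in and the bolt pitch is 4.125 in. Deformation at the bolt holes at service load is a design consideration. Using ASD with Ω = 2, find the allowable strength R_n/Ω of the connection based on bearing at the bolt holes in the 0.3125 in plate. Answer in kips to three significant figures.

108 kips

Per bolt r_n = 1.2 l_c t F_u ≤ 2.4 d t F_u; upper limit = 2.4 × 1.125 × 0.3125 × 70 = 59.06 kips.
Edge bolt: l_c = 2.5 − 1.25/2 = 1.875 in → 1.2 × 1.875 × 0.3125 × 70 = 49.22 → r_n = 49.22 kips.
Interior bolts: l_c = 4.125 − 1.25 = 2.875 in → 1.2 × 2.875 × 0.3125 × 70 = 75.47 → r_n = 59.06 kips.
R_n = 2 × 49.22 + 2 × 59.06 = 216.6 kips.
Allowable strength R_n/Ω = 216.6 / 2 = 108 kips.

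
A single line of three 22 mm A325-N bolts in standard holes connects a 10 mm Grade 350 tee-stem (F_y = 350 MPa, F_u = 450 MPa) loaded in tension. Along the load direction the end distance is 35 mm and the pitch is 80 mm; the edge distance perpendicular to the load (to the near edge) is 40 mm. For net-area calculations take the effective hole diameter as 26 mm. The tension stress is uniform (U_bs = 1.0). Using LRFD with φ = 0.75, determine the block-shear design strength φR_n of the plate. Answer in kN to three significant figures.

Shear plane L_v = 35 + 2·80 = 195 mm; A_gv = 195 × 10 = 1950 mm².
A_nv = (195 − 2.5·26) × 10 = 1300 mm².
A_nt = (40 − 0.5·26) × 10 = 270 mm².
0.6 F_u A_nv = 351 kN; 0.6 F_y A_gv = 409.5 kN → shear rupture governs the shear term.
R_n = 351 + 1.0 × 450 × 270 / 1000 = 472.5 kN.
Design strength φR_n = 0.75 × 472.5 = 354 kN.

354 kN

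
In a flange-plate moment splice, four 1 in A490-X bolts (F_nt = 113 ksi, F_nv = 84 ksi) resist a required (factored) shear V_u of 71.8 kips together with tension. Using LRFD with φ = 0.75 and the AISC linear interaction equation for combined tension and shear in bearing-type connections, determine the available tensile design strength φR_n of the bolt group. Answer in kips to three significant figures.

A_b = π·1²/4 = 0.7854 in²; f_rv = 71.8 / (4 × 0.7854) = 22.85 ksi.
F'_nt = 1.3 F_nt − (F_nt / φF_nv) f_rv = 1.3·113 − (113/(0.75·84))·22.85 = 105.9 ksi, capped at F_nt → F'_nt = 105.9 ksi.
R_n = F'_nt · A_b · n = 105.9 × 0.7854 × 4 = 332.7 kips.
Design strength φR_n = 0.75 × 332.7 = 250 kips.

250 kips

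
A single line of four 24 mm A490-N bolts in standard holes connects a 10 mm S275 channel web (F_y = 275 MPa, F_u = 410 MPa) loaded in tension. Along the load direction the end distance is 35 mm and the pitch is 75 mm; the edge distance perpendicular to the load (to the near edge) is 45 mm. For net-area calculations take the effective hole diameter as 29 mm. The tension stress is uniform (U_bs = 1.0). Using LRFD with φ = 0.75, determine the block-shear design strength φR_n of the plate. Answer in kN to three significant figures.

386 kN

Shear plane L_v = 35 + 3·75 = 260 mm; A_gv = 260 × 10 = 2600 mm².
A_nv = (260 − 3.5·29) × 10 = 1585 mm².
A_nt = (45 − 0.5·29) × 10 = 305 mm².
0.6 F_u A_nv = 389.9 kN; 0.6 F_y A_gv = 429 kN → shear rupture governs the shear term.
R_n = 389.9 + 1.0 × 410 × 305 / 1000 = 515 kN.
Design strength φR_n = 0.75 × 515 = 386 kN.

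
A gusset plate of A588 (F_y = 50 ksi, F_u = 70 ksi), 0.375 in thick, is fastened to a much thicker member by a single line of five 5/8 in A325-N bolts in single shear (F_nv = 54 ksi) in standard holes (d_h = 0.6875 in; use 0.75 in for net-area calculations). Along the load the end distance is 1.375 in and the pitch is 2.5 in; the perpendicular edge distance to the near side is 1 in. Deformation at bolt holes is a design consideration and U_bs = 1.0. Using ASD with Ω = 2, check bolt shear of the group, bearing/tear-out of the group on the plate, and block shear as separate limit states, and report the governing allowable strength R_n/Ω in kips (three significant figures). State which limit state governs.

Bolt shear: A_b = π·0.625²/4 = 0.3068 in²; R_n = 54 × 0.3068 × 5 × 1 = 82.83 kips → 82.83 / 2 = 41.4 kips.
Bearing: edge l_c = 1.031, r_n = 32.48 kips; interior l_c = 1.812, r_n = 39.38 kips; R_n = 32.48 + 4·39.38 = 190 kips → 95 kips.
Block shear: A_gv = 4.266, A_nv = 3, A_nt = 0.2344 in²; R_n = min(0.6F_uA_nv, 0.6F_yA_gv) + U_bs·F_u·A_nt = 142.4 kips → 71.2 kips.
Bolt shear governs: 41.4 kips.

41.4 kips (bolt shear governs)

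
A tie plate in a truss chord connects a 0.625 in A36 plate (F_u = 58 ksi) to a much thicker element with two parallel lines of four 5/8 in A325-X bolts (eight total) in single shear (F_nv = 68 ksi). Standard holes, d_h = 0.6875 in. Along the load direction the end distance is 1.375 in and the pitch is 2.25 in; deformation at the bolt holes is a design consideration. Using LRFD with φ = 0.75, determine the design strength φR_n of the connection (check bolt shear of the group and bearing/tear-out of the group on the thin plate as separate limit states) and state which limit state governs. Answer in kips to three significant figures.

125 kips (bolt shear governs)

Bolt shear: A_b = π·0.625²/4 = 0.3068 in²; R_n = 68 × 0.3068 × 8 × 1 = 166.9 kips → 0.75 × 166.9 = 125 kips.
Bearing (1.2 l_c t F_u ≤ 2.4 d t F_u): upper limit = 2.4·0.625·0.625·58 = 54.38 kips.
  Edge l_c = 1.375 − 0.6875/2 = 1.031 → r_n = 44.86 kips; interior l_c = 2.25 − 0.6875 = 1.562 → r_n = 54.38 kips.
  R_n,bearing = 2·44.86 + 6·54.38 = 416 kips → 0.75 × 416 = 312 kips.
Bolt shear governs: 125 kips.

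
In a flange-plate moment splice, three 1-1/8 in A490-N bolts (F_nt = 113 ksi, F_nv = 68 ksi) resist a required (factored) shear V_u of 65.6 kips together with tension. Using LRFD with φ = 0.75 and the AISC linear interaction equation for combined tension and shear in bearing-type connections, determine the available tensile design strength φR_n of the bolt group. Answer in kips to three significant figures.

220 kips

A_b = π·1.125²/4 = 0.994 in²; f_rv = 65.6 / (3 × 0.994) = 22 ksi.
F'_nt = 1.3 F_nt − (F_nt / φF_nv) f_rv = 1.3·113 − (113/(0.75·68))·22 = 98.16 ksi, capped at F_nt → F'_nt = 98.16 ksi.
R_n = F'_nt · A_b · n = 98.16 × 0.994 × 3 = 292.7 kips.
Design strength φR_n = 0.75 × 292.7 = 220 kips.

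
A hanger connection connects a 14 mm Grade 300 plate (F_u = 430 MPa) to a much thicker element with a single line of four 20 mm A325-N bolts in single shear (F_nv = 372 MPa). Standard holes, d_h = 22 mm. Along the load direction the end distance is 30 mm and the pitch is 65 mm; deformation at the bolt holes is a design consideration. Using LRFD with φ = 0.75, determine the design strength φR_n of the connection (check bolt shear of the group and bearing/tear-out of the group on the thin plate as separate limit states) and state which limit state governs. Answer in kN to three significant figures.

Bolt shear: A_b = π·20²/4 = 314.2 mm²; R_n = 372 × 314.2 × 4 × 1 / 1000 = 467.5 kN → 0.75 × 467.5 = 351 kN.
Bearing (1.2 l_c t F_u ≤ 2.4 d t F_u): upper limit = 2.4·20·14·430 / 1000 = 289 kN.
  Edge l_c = 30 − 22/2 = 19 → r_n = 137.3 kN; interior l_c = 65 − 22 = 43 → r_n = 289 kN.
  R_n,bearing = 1·137.3 + 3·289 = 1004 kN → 0.75 × 1004 = 753 kN.
Bolt shear governs: 351 kN.

351 kN (bolt shear governs)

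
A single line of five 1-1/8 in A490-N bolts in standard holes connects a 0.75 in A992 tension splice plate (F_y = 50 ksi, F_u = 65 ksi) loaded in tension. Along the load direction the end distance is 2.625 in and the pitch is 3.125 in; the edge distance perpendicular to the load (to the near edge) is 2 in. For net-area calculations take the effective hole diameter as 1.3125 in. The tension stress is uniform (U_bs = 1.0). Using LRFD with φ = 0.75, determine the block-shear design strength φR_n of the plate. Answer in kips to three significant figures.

251 kips

Shear plane L_v = 2.625 + 4·3.125 = 15.12 in; A_gv = 15.12 × 0.75 = 11.34 in².
A_nv = (15.12 − 4.5·1.3125) × 0.75 = 6.914 in².
A_nt = (2 − 0.5·1.3125) × 0.75 = 1.008 in².
0.6 F_u A_nv = 269.6 kips; 0.6 F_y A_gv = 340.3 kips → shear rupture governs the shear term.
R_n = 269.6 + 1.0 × 65 × 1.008 = 335.2 kips.
Design strength φR_n = 0.75 × 335.2 = 251 kips.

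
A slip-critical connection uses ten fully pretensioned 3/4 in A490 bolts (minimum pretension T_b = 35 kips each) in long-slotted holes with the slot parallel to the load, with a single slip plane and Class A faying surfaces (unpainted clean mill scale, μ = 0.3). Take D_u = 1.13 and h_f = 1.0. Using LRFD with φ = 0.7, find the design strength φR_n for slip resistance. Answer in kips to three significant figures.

83.1 kips

R_n = μ · D_u · h_f · T_b · n_s · n_b = 0.3 × 1.13 × 1.0 × 35 × 1 × 10 = 118.6 kips.
Design strength φR_n = 0.7 × 118.6 = 83.1 kips.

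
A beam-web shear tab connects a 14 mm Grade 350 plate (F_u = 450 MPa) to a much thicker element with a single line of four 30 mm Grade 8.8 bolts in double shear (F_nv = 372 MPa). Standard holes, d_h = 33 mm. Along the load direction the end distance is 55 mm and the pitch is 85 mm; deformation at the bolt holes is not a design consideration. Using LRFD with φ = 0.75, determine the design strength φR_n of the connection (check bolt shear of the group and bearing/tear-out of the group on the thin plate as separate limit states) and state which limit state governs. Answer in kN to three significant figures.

1380 kN (bearing governs)

Bolt shear: A_b = π·30²/4 = 706.9 mm²; R_n = 372 × 706.9 × 4 × 2 / 1000 = 2104 kN → 0.75 × 2104 = 1580 kN.
Bearing (1.5 l_c t F_u ≤ 3.0 d t F_u): upper limit = 3.0·30·14·450 / 1000 = 567 kN.
  Edge l_c = 55 − 33/2 = 38.5 → r_n = 363.8 kN; interior l_c = 85 − 33 = 52 → r_n = 491.4 kN.
  R_n,bearing = 1·363.8 + 3·491.4 = 1838 kN → 0.75 × 1838 = 1380 kN.
Bearing governs: 1380 kN.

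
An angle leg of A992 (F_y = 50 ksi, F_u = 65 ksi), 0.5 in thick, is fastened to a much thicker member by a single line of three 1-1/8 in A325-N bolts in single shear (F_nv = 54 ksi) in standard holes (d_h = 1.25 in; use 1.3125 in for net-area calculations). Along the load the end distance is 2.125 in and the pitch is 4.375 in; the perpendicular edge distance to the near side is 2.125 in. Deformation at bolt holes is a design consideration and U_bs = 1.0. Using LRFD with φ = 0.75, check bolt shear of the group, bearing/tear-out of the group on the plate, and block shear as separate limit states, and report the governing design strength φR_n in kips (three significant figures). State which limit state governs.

Bolt shear: A_b = π·1.125²/4 = 0.994 in²; R_n = 54 × 0.994 × 3 × 1 = 161 kips → 0.75 × 161 = 121 kips.
Bearing: edge l_c = 1.5, r_n = 58.5 kips; interior l_c = 3.125, r_n = 87.75 kips; R_n = 58.5 + 2·87.75 = 234 kips → 175 kips.
Block shear: A_gv = 5.438, A_nv = 3.797, A_nt = 0.7344 in²; R_n = min(0.6F_uA_nv, 0.6F_yA_gv) + U_bs·F_u·A_nt = 195.8 kips → 147 kips.
Bolt shear governs: 121 kips.

121 kips (bolt shear governs)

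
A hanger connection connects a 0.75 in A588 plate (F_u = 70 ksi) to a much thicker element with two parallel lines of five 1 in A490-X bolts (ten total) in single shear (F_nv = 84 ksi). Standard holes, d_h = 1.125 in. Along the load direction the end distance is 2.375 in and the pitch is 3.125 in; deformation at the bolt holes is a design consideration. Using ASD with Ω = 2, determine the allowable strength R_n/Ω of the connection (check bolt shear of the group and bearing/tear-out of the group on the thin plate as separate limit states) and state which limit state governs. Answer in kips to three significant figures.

330 kips (bolt shear governs)

Bolt shear: A_b = π·1²/4 = 0.7854 in²; R_n = 84 × 0.7854 × 10 × 1 = 659.7 kips → 659.7 / 2 = 330 kips.
Bearing (1.2 l_c t F_u ≤ 2.4 d t F_u): upper limit = 2.4·1·0.75·70 = 126 kips.
  Edge l_c = 2.375 − 1.125/2 = 1.812 → r_n = 114.2 kips; interior l_c = 3.125 − 1.125 = 2 → r_n = 126 kips.
  R_n,bearing = 2·114.2 + 8·126 = 1236 kips → 1236 / 2 = 618 kips.
Bolt shear governs: 330 kips.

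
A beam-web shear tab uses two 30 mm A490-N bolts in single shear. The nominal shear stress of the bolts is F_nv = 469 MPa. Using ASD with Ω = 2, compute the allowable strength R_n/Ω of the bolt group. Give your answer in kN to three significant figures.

A_b = π × 30² / 4 = 706.9 mm².
R_n = F_nv · A_b · n · n_s = 469 × 706.9 × 2 × 1 / 1000 = 663 kN.
Allowable strength R_n/Ω = 663 / 2 = 332 kN.

332 kN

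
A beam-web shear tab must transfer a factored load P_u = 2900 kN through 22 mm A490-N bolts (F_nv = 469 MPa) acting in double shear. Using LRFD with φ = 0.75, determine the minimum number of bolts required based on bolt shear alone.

11 bolts

A_b = π·22²/4 = 380.1 mm².
Per-bolt design strength φR_n = 0.75 × 469 × 380.1 × 2 / 1000 = 267.4 kN.
n ≥ 2900 / 267.4 = 10.84 → use 11 bolts.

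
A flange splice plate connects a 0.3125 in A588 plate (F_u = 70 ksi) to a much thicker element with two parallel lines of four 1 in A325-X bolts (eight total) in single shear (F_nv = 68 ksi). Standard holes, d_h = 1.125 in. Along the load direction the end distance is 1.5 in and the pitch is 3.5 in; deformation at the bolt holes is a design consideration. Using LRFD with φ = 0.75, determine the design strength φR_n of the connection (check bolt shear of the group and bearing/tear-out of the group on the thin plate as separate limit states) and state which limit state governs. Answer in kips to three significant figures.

Bolt shear: A_b = π·1²/4 = 0.7854 in²; R_n = 68 × 0.7854 × 8 × 1 = 427.3 kips → 0.75 × 427.3 = 320 kips.
Bearing (1.2 l_c t F_u ≤ 2.4 d t F_u): upper limit = 2.4·1·0.3125·70 = 52.5 kips.
  Edge l_c = 1.5 − 1.125/2 = 0.9375 → r_n = 24.61 kips; interior l_c = 3.5 − 1.125 = 2.375 → r_n = 52.5 kips.
  R_n,bearing = 2·24.61 + 6·52.5 = 364.2 kips → 0.75 × 364.2 = 273 kips.
Bearing governs: 273 kips.

273 kips (bearing governs)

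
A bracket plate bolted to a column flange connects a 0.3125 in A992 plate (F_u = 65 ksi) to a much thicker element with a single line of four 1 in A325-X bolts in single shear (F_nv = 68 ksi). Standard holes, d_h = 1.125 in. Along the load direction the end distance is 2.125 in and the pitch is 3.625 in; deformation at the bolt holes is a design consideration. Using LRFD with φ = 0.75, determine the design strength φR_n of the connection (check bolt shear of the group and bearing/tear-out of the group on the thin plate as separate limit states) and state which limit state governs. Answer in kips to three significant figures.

138 kips (bearing governs)

Bolt shear: A_b = π·1²/4 = 0.7854 in²; R_n = 68 × 0.7854 × 4 × 1 = 213.6 kips → 0.75 × 213.6 = 160 kips.
Bearing (1.2 l_c t F_u ≤ 2.4 d t F_u): upper limit = 2.4·1·0.3125·65 = 48.75 kips.
  Edge l_c = 2.125 − 1.125/2 = 1.562 → r_n = 38.09 kips; interior l_c = 3.625 − 1.125 = 2.5 → r_n = 48.75 kips.
  R_n,bearing = 1·38.09 + 3·48.75 = 184.3 kips → 0.75 × 184.3 = 138 kips.
Bearing governs: 138 kips.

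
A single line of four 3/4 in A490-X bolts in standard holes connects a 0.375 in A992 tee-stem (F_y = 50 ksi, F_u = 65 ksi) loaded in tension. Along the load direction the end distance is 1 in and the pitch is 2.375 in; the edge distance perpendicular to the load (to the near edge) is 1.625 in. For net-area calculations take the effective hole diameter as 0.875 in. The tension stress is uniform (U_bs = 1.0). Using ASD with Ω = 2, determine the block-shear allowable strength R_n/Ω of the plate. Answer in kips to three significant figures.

Shear plane L_v = 1 + 3·2.375 = 8.125 in; A_gv = 8.125 × 0.375 = 3.047 in².
A_nv = (8.125 − 3.5·0.875) × 0.375 = 1.898 in².
A_nt = (1.625 − 0.5·0.875) × 0.375 = 0.4453 in².
0.6 F_u A_nv = 74.04 kips; 0.6 F_y A_gv = 91.41 kips → shear rupture governs the shear term.
R_n = 74.04 + 1.0 × 65 × 0.4453 = 103 kips.
Allowable strength R_n/Ω = 103 / 2 = 51.5 kips.

51.5 kips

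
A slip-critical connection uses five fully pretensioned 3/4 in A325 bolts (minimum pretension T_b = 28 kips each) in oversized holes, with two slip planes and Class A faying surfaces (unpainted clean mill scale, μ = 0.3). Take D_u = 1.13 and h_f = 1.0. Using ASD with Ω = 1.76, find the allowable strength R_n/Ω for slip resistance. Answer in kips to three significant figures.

R_n = μ · D_u · h_f · T_b · n_s · n_b = 0.3 × 1.13 × 1.0 × 28 × 2 × 5 = 94.92 kips.
Allowable strength R_n/Ω = 94.92 / 1.76 = 53.9 kips.

53.9 kips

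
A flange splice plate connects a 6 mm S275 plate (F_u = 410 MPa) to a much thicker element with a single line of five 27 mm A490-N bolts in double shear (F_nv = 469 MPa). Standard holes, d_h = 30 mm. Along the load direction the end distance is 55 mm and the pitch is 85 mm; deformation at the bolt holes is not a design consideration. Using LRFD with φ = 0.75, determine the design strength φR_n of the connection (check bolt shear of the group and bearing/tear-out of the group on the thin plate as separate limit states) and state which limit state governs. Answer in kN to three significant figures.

708 kN (bearing governs)

Bolt shear: A_b = π·27²/4 = 572.6 mm²; R_n = 469 × 572.6 × 5 × 2 / 1000 = 2685 kN → 0.75 × 2685 = 2010 kN.
Bearing (1.5 l_c t F_u ≤ 3.0 d t F_u): upper limit = 3.0·27·6·410 / 1000 = 199.3 kN.
  Edge l_c = 55 − 30/2 = 40 → r_n = 147.6 kN; interior l_c = 85 − 30 = 55 → r_n = 199.3 kN.
  R_n,bearing = 1·147.6 + 4·199.3 = 944.6 kN → 0.75 × 944.6 = 708 kN.
Bearing governs: 708 kN.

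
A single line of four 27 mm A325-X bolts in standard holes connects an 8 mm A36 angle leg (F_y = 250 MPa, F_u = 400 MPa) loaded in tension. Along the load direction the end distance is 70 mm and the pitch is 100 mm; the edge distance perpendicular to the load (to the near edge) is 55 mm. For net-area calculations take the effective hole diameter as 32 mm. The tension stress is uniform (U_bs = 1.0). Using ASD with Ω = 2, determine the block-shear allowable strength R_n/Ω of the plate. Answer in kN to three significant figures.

Shear plane L_v = 70 + 3·100 = 370 mm; A_gv = 370 × 8 = 2960 mm².
A_nv = (370 − 3.5·32) × 8 = 2064 mm².
A_nt = (55 − 0.5·32) × 8 = 312 mm².
0.6 F_u A_nv = 495.4 kN; 0.6 F_y A_gv = 444 kN → shear yielding governs the shear term.
R_n = 444 + 1.0 × 400 × 312 / 1000 = 568.8 kN.
Allowable strength R_n/Ω = 568.8 / 2 = 284 kN.

284 kN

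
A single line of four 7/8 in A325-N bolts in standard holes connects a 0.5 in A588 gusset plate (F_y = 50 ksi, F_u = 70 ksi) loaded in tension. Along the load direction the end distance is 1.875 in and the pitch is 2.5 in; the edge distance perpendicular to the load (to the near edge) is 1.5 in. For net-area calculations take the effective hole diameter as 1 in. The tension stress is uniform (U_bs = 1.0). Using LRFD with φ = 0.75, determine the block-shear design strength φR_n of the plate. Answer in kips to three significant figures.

Shear plane L_v = 1.875 + 3·2.5 = 9.375 in; A_gv = 9.375 × 0.5 = 4.688 in².
A_nv = (9.375 − 3.5·1) × 0.5 = 2.938 in².
A_nt = (1.5 − 0.5·1) × 0.5 = 0.5 in².
0.6 F_u A_nv = 123.4 kips; 0.6 F_y A_gv = 140.6 kips → shear rupture governs the shear term.
R_n = 123.4 + 1.0 × 70 × 0.5 = 158.4 kips.
Design strength φR_n = 0.75 × 158.4 = 119 kips.

119 kips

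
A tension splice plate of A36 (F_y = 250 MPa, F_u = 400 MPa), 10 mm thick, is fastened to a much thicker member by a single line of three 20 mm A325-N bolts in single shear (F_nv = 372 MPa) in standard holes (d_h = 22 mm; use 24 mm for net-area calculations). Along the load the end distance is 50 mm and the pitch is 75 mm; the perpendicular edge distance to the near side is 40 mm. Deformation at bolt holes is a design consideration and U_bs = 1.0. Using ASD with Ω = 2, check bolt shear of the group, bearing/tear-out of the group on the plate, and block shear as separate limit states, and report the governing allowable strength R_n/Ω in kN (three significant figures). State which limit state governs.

175 kN (bolt shear governs)

Bolt shear: A_b = π·20²/4 = 314.2 mm²; R_n = 372 × 314.2 × 3 × 1 / 1000 = 350.6 kN → 350.6 / 2 = 175 kN.
Bearing: edge l_c = 39, r_n = 187.2 kN; interior l_c = 53, r_n = 192 kN; R_n = 187.2 + 2·192 = 571.2 kN → 286 kN.
Block shear: A_gv = 2000, A_nv = 1400, A_nt = 280 mm²; R_n = min(0.6F_uA_nv, 0.6F_yA_gv) + U_bs·F_u·A_nt = 412 kN → 206 kN.
Bolt shear governs: 175 kN.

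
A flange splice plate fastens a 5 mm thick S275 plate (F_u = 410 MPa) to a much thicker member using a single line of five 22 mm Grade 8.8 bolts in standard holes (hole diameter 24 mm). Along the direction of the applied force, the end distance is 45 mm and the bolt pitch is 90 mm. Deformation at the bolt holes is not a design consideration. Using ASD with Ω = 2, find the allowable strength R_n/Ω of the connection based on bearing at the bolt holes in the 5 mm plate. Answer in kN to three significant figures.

Per bolt r_n = 1.5 l_c t F_u ≤ 3.0 d t F_u; upper limit = 3.0 × 22 × 5 × 410 / 1000 = 135.3 kN.
Edge bolt: l_c = 45 − 24/2 = 33 mm → 1.5 × 33 × 5 × 410 / 1000 = 101.5 → r_n = 101.5 kN.
Interior bolts: l_c = 90 − 24 = 66 mm → 1.5 × 66 × 5 × 410 / 1000 = 203 → r_n = 135.3 kN.
R_n = 1 × 101.5 + 4 × 135.3 = 642.7 kN.
Allowable strength R_n/Ω = 642.7 / 2 = 321 kN.

321 kN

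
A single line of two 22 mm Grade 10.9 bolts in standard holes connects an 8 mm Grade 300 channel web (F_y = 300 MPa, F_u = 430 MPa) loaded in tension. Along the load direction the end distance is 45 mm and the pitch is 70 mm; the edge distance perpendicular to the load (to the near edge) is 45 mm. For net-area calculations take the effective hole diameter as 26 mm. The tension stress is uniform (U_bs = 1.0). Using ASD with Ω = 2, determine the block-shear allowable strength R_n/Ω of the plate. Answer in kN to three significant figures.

Shear plane L_v = 45 + 1·70 = 115 mm; A_gv = 115 × 8 = 920 mm².
A_nv = (115 − 1.5·26) × 8 = 608 mm².
A_nt = (45 − 0.5·26) × 8 = 256 mm².
0.6 F_u A_nv = 156.9 kN; 0.6 F_y A_gv = 165.6 kN → shear rupture governs the shear term.
R_n = 156.9 + 1.0 × 430 × 256 / 1000 = 266.9 kN.
Allowable strength R_n/Ω = 266.9 / 2 = 133 kN.

133 kN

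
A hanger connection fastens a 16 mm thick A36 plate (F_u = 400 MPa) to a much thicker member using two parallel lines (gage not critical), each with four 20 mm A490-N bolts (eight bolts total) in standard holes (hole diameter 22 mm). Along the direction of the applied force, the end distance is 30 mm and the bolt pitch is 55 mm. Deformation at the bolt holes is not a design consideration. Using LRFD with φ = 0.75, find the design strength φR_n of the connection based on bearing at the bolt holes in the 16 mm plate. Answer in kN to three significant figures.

Per bolt r_n = 1.5 l_c t F_u ≤ 3.0 d t F_u; upper limit = 3.0 × 20 × 16 × 400 / 1000 = 384 kN.
Edge bolt: l_c = 30 − 22/2 = 19 mm → 1.5 × 19 × 16 × 400 / 1000 = 182.4 → r_n = 182.4 kN.
Interior bolts: l_c = 55 − 22 = 33 mm → 1.5 × 33 × 16 × 400 / 1000 = 316.8 → r_n = 316.8 kN.
R_n = 2 × 182.4 + 6 × 316.8 = 2266 kN.
Design strength φR_n = 0.75 × 2266 = 1700 kN.

1700 kN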